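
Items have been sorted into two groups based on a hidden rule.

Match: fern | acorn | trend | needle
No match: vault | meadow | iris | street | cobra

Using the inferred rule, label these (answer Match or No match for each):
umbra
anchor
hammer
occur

'Match' ⟺ contains 'n'.
umbra: no 'n' — doesn't qualify, so No match. anchor: has 'n' — satisfies this, so Match. hammer: no 'n' — doesn't qualify, so No match. occur: no 'n' — doesn't qualify, so No match.

No match, Match, No match, No match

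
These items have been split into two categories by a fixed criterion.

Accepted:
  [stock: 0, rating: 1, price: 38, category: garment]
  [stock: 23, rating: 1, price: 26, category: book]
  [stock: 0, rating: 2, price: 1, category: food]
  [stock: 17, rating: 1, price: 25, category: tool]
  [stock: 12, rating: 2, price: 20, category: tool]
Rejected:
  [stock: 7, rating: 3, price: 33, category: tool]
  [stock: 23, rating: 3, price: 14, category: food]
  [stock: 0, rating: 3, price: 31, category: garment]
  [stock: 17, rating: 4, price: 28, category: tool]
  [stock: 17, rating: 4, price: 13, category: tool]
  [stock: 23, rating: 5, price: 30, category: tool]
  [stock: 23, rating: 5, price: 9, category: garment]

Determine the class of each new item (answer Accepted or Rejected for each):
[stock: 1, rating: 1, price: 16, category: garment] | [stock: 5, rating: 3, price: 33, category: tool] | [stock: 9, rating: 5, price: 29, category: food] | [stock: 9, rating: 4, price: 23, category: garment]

Accepted, Rejected, Rejected, Rejected

One predicate separates the groups cleanly: rating ≤ 2.
[stock: 1, rating: 1, price: 16, category: garment]: rating = 1, passes → Accepted. [stock: 5, rating: 3, price: 33, category: tool]: rating = 3, lacks this property → Rejected. [stock: 9, rating: 5, price: 29, category: food]: rating = 5, lacks this property → Rejected. [stock: 9, rating: 4, price: 23, category: garment]: rating = 4, lacks this property → Rejected.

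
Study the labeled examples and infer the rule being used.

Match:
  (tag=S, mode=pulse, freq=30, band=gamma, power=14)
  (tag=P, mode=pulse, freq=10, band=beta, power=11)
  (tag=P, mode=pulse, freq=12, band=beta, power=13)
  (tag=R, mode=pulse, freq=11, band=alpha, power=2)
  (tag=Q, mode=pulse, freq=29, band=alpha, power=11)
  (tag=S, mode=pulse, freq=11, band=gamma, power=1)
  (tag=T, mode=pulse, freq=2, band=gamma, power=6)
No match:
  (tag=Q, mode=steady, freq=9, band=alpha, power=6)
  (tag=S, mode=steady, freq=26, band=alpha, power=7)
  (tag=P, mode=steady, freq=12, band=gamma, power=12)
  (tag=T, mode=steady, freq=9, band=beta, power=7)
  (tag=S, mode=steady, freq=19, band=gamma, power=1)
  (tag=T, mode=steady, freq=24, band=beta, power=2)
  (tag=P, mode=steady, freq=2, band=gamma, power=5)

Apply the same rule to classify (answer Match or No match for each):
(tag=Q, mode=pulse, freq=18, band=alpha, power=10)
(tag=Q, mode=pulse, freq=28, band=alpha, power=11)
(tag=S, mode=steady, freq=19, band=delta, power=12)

Match, Match, No match

Every 'Match' example satisfies: mode is pulse. None of the 'No match' examples do.
(tag=Q, mode=pulse, freq=18, band=alpha, power=10) — mode is pulse, hence Match.
(tag=Q, mode=pulse, freq=28, band=alpha, power=11) — mode is pulse, hence Match.
(tag=S, mode=steady, freq=19, band=delta, power=12) — mode is steady, hence No match.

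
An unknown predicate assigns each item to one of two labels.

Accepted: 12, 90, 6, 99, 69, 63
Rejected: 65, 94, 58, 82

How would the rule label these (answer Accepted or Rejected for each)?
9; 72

Accepted, Accepted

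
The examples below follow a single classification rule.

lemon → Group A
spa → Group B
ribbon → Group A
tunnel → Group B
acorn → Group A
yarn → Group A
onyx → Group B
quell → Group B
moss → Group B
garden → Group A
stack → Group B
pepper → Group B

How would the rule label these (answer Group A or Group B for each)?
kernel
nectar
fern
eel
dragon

Group B, Group B, Group A, Group B, Group A

'Group A' ⟺ ends with 'n'.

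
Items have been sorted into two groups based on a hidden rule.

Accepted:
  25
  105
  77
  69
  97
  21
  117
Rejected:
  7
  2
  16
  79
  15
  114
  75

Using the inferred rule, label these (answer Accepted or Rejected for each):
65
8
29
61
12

Accepted, Rejected, Accepted, Accepted, Rejected

The pattern is that an item is 'Accepted' exactly when: ≡ 1 (mod 4).
65: 65 mod 4 = 1 — qualifies, so Accepted.
8: 8 mod 4 = 0 — does not fit, so Rejected.
29: 29 mod 4 = 1 — qualifies, so Accepted.
61: 61 mod 4 = 1 — qualifies, so Accepted.
12: 12 mod 4 = 0 — does not fit, so Rejected.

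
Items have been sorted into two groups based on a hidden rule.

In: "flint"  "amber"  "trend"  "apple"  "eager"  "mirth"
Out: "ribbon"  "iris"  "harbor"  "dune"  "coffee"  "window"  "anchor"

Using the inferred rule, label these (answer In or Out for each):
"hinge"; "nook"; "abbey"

The distinguishing property — odd length — holds for all the 'In' cases and none of the 'Out' cases.
"hinge": length 5, satisfies this → In. "nook": length 4, does not satisfy this → Out. "abbey": length 5, satisfies this → In.

In, Out, In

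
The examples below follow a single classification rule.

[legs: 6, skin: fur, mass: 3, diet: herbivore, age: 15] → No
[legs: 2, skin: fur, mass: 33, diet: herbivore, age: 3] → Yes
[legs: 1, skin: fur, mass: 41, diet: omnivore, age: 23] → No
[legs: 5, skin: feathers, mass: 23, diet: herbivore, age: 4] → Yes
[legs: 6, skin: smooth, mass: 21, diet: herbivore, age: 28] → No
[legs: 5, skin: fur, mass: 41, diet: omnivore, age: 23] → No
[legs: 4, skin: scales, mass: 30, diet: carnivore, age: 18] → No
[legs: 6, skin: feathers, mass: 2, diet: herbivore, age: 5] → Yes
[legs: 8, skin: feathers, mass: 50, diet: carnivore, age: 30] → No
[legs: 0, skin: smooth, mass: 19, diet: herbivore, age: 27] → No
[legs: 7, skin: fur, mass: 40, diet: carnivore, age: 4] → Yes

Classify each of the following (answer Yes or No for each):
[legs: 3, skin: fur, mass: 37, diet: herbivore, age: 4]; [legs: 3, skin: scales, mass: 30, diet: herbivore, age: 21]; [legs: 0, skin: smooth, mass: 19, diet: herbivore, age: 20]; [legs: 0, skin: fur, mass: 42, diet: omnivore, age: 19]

Yes, No, No, No

A rule that fits every label: age ≤ 5 — true of each 'Yes' example, false of each 'No' one.
[legs: 3, skin: fur, mass: 37, diet: herbivore, age: 4]: age = 4 — matches, so Yes. [legs: 3, skin: scales, mass: 30, diet: herbivore, age: 21]: age = 21 — fails the rule, so No. [legs: 0, skin: smooth, mass: 19, diet: herbivore, age: 20]: age = 20 — fails the rule, so No. [legs: 0, skin: fur, mass: 42, diet: omnivore, age: 19]: age = 19 — fails the rule, so No.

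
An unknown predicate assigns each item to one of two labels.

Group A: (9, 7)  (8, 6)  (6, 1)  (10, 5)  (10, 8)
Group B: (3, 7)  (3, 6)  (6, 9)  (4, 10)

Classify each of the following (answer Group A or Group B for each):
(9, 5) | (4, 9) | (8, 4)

Group A, Group B, Group A

The rule appears to be: first > second.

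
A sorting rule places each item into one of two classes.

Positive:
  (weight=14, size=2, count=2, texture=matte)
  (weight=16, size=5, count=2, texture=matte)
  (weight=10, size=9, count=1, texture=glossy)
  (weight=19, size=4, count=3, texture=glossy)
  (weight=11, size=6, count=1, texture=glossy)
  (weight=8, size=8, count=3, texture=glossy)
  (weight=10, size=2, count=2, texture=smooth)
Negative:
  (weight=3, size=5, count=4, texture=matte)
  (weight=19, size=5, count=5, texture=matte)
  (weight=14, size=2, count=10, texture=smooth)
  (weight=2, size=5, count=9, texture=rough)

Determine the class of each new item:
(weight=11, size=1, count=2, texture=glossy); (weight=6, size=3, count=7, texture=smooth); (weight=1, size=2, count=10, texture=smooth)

The distinguishing property — count ≤ 3 — holds for all the 'Positive' cases and none of the 'Negative' cases.
Positive: (weight=11, size=1, count=2, texture=glossy), since count = 2. Negative: (weight=6, size=3, count=7, texture=smooth), since count = 7. Negative: (weight=1, size=2, count=10, texture=smooth), since count = 10.

Positive, Negative, Negative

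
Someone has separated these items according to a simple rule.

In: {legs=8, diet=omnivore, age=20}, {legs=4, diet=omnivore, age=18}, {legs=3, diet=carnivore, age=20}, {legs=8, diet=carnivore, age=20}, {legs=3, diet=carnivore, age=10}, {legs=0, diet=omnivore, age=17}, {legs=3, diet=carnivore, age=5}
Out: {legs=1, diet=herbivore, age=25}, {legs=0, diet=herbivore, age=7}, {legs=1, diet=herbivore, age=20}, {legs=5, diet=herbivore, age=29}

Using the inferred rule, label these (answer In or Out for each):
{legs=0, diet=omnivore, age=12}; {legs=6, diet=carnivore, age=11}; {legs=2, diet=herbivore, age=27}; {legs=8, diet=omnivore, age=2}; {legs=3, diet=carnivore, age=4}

In, In, Out, In, In

The common property of the 'In' items is: diet is not herbivore. No 'Out' item has it.
{legs=0, diet=omnivore, age=12} — diet is omnivore, hence In. {legs=6, diet=carnivore, age=11} — diet is carnivore, hence In. {legs=2, diet=herbivore, age=27} — diet is herbivore, hence Out. {legs=8, diet=omnivore, age=2} — diet is omnivore, hence In. {legs=3, diet=carnivore, age=4} — diet is carnivore, hence In.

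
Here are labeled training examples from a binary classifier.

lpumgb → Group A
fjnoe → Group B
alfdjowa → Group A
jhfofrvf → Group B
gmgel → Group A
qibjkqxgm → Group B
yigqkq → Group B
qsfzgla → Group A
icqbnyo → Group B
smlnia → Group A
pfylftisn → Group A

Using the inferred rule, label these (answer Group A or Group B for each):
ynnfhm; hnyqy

The simplest hypothesis consistent with all the labels is: contains 'l'.
ynnfhm: no 'l' — does not pass, so Group B. hnyqy: no 'l' — does not pass, so Group B.

Group B, Group B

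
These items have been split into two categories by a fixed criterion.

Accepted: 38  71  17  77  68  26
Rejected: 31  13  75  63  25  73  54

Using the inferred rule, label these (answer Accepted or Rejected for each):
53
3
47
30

Accepted, Rejected, Accepted, Rejected

The common property of the 'Accepted' items is: ≡ 2 (mod 3). No 'Rejected' item has it.
Accepted: 53, since 53 mod 3 = 2.
Rejected: 3, since 3 mod 3 = 0.
Accepted: 47, since 47 mod 3 = 2.
Rejected: 30, since 30 mod 3 = 0.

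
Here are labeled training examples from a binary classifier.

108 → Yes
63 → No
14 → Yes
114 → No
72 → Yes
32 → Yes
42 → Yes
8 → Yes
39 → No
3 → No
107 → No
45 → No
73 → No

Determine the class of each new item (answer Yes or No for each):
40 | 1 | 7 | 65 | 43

Yes, No, No, No, No

The simplest hypothesis consistent with all the labels is: even AND at most 108.
Yes: 40, since 40 is even, 40 ≤ 108.
No: 1, since 1 is odd, 1 ≤ 108.
No: 7, since 7 is odd, 7 ≤ 108.
No: 65, since 65 is odd, 65 ≤ 108.
No: 43, since 43 is odd, 43 ≤ 108.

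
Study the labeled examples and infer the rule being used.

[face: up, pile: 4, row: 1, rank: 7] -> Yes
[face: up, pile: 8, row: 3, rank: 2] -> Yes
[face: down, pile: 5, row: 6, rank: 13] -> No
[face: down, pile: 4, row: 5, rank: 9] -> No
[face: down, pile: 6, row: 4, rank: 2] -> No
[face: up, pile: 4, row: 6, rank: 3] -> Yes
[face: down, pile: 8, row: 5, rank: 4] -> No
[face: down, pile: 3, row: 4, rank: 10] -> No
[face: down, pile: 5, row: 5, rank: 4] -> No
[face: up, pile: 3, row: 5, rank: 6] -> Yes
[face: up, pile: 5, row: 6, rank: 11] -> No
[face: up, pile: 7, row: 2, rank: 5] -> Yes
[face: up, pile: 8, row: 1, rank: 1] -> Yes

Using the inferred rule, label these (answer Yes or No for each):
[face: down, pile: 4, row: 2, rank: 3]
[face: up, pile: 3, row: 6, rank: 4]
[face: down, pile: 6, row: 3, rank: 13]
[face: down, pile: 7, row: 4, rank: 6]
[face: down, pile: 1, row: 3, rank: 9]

The simplest hypothesis consistent with all the labels is: face is up AND rank ≤ 7.
No: [face: down, pile: 4, row: 2, rank: 3], since face is down, rank = 3.
Yes: [face: up, pile: 3, row: 6, rank: 4], since face is up, rank = 4.
No: [face: down, pile: 6, row: 3, rank: 13], since face is down, rank = 13.
No: [face: down, pile: 7, row: 4, rank: 6], since face is down, rank = 6.
No: [face: down, pile: 1, row: 3, rank: 9], since face is down, rank = 9.

No, Yes, No, No, No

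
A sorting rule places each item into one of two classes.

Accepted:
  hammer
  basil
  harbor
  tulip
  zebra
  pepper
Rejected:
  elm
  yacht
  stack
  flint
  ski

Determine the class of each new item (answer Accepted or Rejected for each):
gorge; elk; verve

One predicate separates the groups cleanly: has ≥ 2 vowels.
gorge — 2 vowels, hence Accepted. elk — 1 vowel, hence Rejected. verve — 2 vowels, hence Accepted.

Accepted, Rejected, Accepted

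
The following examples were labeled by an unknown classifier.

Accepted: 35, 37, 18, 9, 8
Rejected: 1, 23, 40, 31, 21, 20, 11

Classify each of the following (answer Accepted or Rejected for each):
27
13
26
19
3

The classifier is using: digit sum ≥ 6.
27: digit sum 2+7 = 9, qualifies → Accepted. 13: digit sum 1+3 = 4, does not fit → Rejected. 26: digit sum 2+6 = 8, qualifies → Accepted. 19: digit sum 1+9 = 10, qualifies → Accepted. 3: digit sum 3, does not fit → Rejected.

Accepted, Rejected, Accepted, Accepted, Rejected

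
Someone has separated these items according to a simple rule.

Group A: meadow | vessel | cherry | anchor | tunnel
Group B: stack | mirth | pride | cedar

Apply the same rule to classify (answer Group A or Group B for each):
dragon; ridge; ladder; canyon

Group A, Group B, Group A, Group A

The common property of the 'Group A' items is: even length. No 'Group B' item has it.
dragon — length 6, hence Group A.
ridge — length 5, hence Group B.
ladder — length 6, hence Group A.
canyon — length 6, hence Group A.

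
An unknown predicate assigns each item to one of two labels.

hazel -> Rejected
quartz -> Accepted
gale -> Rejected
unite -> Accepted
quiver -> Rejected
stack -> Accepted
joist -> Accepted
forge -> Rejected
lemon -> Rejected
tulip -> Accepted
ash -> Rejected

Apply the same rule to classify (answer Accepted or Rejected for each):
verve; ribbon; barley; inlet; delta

The distinguishing property — contains 't' — holds for all the 'Accepted' cases and none of the 'Rejected' cases.
verve: no 't' — doesn't qualify, so Rejected.
ribbon: no 't' — doesn't qualify, so Rejected.
barley: no 't' — doesn't qualify, so Rejected.
inlet: has 't' — matches, so Accepted.
delta: has 't' — matches, so Accepted.

Rejected, Rejected, Rejected, Accepted, Accepted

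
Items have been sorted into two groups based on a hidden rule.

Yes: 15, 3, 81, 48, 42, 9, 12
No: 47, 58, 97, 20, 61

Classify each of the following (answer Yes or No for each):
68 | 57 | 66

No, Yes, Yes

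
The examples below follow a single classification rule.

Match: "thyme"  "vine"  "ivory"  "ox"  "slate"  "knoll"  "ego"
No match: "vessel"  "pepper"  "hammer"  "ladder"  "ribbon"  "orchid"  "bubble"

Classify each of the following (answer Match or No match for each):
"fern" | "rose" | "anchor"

Match, Match, No match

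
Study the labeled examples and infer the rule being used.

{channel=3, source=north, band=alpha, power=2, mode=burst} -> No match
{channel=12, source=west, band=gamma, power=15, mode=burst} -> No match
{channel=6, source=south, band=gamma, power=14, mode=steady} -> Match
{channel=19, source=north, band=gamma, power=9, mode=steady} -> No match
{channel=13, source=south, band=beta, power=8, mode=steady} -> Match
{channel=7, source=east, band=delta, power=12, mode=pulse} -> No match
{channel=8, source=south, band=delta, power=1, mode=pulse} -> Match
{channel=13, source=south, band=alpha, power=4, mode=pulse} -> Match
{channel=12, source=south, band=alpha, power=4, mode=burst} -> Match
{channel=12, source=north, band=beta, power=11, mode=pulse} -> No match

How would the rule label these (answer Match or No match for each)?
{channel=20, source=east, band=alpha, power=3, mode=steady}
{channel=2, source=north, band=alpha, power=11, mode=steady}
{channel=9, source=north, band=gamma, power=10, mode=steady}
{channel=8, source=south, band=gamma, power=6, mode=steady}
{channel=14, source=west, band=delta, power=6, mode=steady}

No match, No match, No match, Match, No match

The simplest hypothesis consistent with all the labels is: source is south.
{channel=20, source=east, band=alpha, power=3, mode=steady}: source is east, does not fit → No match.
{channel=2, source=north, band=alpha, power=11, mode=steady}: source is north, does not fit → No match.
{channel=9, source=north, band=gamma, power=10, mode=steady}: source is north, does not fit → No match.
{channel=8, source=south, band=gamma, power=6, mode=steady}: source is south, meets the rule → Match.
{channel=14, source=west, band=delta, power=6, mode=steady}: source is west, does not fit → No match.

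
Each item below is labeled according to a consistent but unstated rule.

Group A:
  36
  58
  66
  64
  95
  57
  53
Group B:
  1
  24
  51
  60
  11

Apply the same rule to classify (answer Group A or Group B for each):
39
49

Group A, Group A

A rule that fits every label: digit sum ≥ 7 — true of each 'Group A' example, false of each 'Group B' one.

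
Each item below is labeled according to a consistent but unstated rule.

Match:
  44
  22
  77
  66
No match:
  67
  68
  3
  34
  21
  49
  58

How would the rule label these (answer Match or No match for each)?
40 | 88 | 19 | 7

The distinguishing property — multiple of 11 — holds for all the 'Match' cases and none of the 'No match' cases.

No match, Match, No match, No match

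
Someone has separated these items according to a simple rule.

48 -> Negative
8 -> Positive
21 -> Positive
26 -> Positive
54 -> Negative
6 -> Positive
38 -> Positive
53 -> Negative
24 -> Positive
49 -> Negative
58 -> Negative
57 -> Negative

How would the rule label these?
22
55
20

Positive, Negative, Positive

The distinguishing property — at most 38 — holds for all the 'Positive' cases and none of the 'Negative' cases.
Positive: 22, since 22 ≤ 38.
Negative: 55, since 55 > 38.
Positive: 20, since 20 ≤ 38.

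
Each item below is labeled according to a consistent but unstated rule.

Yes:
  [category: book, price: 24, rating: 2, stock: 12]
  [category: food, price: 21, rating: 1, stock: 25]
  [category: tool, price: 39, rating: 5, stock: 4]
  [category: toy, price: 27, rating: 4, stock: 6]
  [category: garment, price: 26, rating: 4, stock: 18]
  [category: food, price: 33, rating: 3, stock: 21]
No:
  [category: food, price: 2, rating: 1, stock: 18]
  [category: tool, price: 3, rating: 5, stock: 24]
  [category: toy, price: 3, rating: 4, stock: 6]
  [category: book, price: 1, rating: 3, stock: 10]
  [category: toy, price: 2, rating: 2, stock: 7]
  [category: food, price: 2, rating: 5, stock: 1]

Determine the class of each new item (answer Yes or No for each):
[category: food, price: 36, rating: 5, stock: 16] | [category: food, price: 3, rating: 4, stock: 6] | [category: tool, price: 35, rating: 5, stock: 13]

Yes, No, Yes

Rule: price ≥ 21. This holds for each 'Yes' example and fails for each 'No' one.
[category: food, price: 36, rating: 5, stock: 16]: price = 36 — has this property, so Yes. [category: food, price: 3, rating: 4, stock: 6]: price = 3 — doesn't qualify, so No. [category: tool, price: 35, rating: 5, stock: 13]: price = 35 — has this property, so Yes.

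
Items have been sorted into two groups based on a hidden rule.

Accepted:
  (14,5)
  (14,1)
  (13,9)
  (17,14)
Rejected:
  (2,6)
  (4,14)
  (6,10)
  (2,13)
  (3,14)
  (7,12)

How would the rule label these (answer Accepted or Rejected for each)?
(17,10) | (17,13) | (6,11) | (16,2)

'Accepted' ⟺ first > second.
(17,10) → 17 > 10 → Accepted.
(17,13) → 17 > 13 → Accepted.
(6,11) → 6 < 11 → Rejected.
(16,2) → 16 > 2 → Accepted.

Accepted, Accepted, Rejected, Accepted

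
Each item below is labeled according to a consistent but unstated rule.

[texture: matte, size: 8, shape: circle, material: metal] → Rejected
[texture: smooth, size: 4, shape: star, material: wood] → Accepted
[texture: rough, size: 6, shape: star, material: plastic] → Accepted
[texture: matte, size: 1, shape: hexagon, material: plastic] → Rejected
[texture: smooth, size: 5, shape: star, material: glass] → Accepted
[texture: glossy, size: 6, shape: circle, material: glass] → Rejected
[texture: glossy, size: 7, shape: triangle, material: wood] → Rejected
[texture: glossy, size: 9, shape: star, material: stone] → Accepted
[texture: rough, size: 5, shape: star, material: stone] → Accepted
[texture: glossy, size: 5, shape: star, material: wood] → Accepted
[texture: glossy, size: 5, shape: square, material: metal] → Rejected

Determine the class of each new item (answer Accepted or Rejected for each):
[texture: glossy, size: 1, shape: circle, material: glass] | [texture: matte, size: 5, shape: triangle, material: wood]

Rejected, Rejected

All 'Accepted' examples share one property — shape is star — and every 'Rejected' example lacks it.
[texture: glossy, size: 1, shape: circle, material: glass] — shape is circle, hence Rejected.
[texture: matte, size: 5, shape: triangle, material: wood] — shape is triangle, hence Rejected.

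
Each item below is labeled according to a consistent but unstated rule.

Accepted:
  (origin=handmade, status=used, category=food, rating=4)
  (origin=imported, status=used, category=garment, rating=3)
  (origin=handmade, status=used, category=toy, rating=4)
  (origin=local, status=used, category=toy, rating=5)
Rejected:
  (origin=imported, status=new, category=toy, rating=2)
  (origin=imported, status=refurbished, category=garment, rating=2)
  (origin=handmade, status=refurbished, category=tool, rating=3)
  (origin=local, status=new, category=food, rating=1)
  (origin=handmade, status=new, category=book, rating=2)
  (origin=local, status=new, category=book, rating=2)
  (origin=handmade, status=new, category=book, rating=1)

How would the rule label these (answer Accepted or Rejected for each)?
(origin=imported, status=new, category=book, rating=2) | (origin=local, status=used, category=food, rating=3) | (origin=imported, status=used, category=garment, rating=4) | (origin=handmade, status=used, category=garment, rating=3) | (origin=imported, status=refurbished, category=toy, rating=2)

The pattern is that an item is 'Accepted' exactly when: status is used.
(origin=imported, status=new, category=book, rating=2) — status is new, hence Rejected.
(origin=local, status=used, category=food, rating=3) — status is used, hence Accepted.
(origin=imported, status=used, category=garment, rating=4) — status is used, hence Accepted.
(origin=handmade, status=used, category=garment, rating=3) — status is used, hence Accepted.
(origin=imported, status=refurbished, category=toy, rating=2) — status is refurbished, hence Rejected.

Rejected, Accepted, Accepted, Accepted, Rejected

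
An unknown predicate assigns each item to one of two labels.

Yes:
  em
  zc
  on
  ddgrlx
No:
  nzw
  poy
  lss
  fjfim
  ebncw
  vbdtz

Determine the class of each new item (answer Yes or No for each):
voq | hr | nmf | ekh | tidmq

No, Yes, No, No, No

'Yes' ⟺ even length.
voq — length 3, hence No.
hr — length 2, hence Yes.
nmf — length 3, hence No.
ekh — length 3, hence No.
tidmq — length 5, hence No.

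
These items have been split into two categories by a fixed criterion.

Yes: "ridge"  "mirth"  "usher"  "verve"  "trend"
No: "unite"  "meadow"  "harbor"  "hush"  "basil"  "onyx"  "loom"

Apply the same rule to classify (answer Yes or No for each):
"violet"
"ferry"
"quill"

All 'Yes' examples share one property — odd length AND contains 'r' — and every 'No' example lacks it.
"violet" → length 6, no 'r' → No. "ferry" → length 5, has 'r' → Yes. "quill" → length 5, no 'r' → No.

No, Yes, No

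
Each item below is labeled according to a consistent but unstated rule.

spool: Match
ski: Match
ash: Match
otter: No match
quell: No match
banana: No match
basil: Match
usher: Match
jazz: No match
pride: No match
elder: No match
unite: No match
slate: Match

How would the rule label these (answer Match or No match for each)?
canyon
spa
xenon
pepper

No match, Match, No match, No match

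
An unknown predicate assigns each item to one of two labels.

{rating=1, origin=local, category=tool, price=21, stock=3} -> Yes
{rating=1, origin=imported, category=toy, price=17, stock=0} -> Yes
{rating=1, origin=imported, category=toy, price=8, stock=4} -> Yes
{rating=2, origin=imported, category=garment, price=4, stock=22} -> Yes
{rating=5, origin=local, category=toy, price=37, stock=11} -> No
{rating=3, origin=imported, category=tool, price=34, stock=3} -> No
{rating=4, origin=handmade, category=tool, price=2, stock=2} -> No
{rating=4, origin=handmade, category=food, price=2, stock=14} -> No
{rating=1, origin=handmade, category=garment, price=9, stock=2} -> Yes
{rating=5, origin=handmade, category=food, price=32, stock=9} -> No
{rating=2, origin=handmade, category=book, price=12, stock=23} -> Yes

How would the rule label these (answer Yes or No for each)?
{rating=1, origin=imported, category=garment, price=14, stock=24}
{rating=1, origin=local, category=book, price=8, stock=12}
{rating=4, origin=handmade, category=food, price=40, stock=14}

Yes, Yes, No

The common property of the 'Yes' items is: rating ≤ 2. No 'No' item has it.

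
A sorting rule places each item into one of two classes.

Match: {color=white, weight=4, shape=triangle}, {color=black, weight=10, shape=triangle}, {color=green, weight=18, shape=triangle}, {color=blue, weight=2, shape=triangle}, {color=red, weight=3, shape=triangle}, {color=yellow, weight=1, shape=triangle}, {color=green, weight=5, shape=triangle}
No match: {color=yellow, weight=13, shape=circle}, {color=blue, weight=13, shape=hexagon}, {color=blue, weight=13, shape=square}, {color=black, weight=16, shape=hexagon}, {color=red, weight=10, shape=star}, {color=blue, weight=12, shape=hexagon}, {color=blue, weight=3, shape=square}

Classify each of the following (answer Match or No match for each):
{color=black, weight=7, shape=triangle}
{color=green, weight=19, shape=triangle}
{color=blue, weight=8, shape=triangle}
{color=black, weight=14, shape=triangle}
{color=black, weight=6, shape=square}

Match, Match, Match, Match, No match

Looking at the examples, the only property every 'Match' case has and every 'No match' case lacks is: shape is triangle.
{color=black, weight=7, shape=triangle}: shape is triangle, checks out → Match.
{color=green, weight=19, shape=triangle}: shape is triangle, checks out → Match.
{color=blue, weight=8, shape=triangle}: shape is triangle, checks out → Match.
{color=black, weight=14, shape=triangle}: shape is triangle, checks out → Match.
{color=black, weight=6, shape=square}: shape is square, does not pass → No match.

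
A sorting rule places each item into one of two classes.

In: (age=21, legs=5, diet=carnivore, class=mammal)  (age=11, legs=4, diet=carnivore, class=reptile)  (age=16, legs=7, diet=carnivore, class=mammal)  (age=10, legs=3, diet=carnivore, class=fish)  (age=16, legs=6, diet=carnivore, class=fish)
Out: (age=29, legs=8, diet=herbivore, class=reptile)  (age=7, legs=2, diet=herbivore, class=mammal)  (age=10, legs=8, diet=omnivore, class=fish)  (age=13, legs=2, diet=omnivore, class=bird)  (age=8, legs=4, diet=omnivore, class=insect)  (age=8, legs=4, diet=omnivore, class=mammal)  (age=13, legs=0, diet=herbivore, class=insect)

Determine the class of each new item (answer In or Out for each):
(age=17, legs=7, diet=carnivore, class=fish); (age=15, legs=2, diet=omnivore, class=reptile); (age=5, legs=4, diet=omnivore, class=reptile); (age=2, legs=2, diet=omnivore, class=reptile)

In, Out, Out, Out

Checking candidate rules against both groups, what survives is: diet is carnivore.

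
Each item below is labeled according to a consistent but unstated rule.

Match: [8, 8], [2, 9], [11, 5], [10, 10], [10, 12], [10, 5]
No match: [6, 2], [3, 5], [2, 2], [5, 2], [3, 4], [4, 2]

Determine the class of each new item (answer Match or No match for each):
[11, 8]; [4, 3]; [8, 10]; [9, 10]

The distinguishing property — sum ≥ 11 — holds for all the 'Match' cases and none of the 'No match' cases.
Match: [11, 8], since 11+8 = 19.
No match: [4, 3], since 4+3 = 7.
Match: [8, 10], since 8+10 = 18.
Match: [9, 10], since 9+10 = 19.

Match, No match, Match, Match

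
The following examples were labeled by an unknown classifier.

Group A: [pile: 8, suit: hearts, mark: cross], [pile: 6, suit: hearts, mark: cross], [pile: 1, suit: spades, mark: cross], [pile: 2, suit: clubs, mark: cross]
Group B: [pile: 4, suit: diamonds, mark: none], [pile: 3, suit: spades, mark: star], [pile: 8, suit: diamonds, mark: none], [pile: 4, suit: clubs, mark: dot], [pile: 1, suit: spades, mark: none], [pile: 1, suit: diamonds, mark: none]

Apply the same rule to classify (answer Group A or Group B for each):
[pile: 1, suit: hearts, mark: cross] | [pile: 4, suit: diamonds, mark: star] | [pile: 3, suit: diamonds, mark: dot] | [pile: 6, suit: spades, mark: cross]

Group A, Group B, Group B, Group A

The common property of the 'Group A' items is: mark is cross. No 'Group B' item has it.
[pile: 1, suit: hearts, mark: cross]: mark is cross — matches, so Group A. [pile: 4, suit: diamonds, mark: star]: mark is star — doesn't qualify, so Group B. [pile: 3, suit: diamonds, mark: dot]: mark is dot — doesn't qualify, so Group B. [pile: 6, suit: spades, mark: cross]: mark is cross — matches, so Group A.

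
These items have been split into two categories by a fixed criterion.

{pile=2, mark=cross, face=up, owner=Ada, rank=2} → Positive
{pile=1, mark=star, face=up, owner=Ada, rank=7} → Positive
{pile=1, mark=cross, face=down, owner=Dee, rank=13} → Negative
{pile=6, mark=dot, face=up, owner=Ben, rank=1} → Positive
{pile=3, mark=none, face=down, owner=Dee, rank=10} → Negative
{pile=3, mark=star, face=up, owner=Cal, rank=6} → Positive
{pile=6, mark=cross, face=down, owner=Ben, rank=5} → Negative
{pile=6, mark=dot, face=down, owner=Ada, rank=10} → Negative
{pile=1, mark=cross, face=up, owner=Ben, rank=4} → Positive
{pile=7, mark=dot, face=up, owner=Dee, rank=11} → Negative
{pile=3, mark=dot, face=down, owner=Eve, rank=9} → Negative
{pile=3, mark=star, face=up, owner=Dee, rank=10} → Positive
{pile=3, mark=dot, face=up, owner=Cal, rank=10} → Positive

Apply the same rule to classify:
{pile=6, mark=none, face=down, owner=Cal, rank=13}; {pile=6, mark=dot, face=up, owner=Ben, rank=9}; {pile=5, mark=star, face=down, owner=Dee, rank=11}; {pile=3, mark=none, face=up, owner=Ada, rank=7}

The common property of the 'Positive' items is: face is up AND pile ≤ 6. No 'Negative' item has it.

Negative, Positive, Negative, Positive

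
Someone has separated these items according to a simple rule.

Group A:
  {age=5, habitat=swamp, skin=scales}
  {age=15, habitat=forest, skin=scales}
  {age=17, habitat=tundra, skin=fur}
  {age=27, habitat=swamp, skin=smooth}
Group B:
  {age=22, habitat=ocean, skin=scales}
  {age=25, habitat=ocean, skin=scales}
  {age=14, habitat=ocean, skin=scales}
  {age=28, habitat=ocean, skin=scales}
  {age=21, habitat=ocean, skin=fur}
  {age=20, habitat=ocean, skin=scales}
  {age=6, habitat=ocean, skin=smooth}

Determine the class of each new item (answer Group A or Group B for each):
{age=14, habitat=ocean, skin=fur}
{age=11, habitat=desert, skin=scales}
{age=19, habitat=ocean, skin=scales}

Rule: habitat is not ocean. This holds for each 'Group A' example and fails for each 'Group B' one.
{age=14, habitat=ocean, skin=fur}: Group B (habitat is ocean). {age=11, habitat=desert, skin=scales}: Group A (habitat is desert). {age=19, habitat=ocean, skin=scales}: Group B (habitat is ocean).

Group B, Group A, Group B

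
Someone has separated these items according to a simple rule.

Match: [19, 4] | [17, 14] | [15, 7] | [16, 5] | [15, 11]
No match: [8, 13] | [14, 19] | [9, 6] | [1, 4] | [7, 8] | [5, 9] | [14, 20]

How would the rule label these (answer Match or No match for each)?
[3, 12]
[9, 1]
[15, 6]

The common property of the 'Match' items is: first ≥ 15. No 'No match' item has it.
No match: [3, 12], since first 3.
No match: [9, 1], since first 9.
Match: [15, 6], since first 15.

No match, No match, Match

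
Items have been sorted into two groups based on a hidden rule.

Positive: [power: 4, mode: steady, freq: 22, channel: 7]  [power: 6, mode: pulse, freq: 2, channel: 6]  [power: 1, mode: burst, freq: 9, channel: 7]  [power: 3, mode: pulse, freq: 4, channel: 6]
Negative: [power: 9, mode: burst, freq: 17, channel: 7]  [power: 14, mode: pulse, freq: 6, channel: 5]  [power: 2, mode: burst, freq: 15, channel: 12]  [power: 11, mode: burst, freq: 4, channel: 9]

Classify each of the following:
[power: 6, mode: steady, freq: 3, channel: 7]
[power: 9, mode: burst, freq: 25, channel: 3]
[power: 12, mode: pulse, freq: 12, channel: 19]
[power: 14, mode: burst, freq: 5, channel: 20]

Positive, Negative, Negative, Negative

Every 'Positive' example satisfies: power ≤ 6 AND channel ≤ 7. None of the 'Negative' examples do.
Positive: [power: 6, mode: steady, freq: 3, channel: 7], since power = 6, channel = 7.
Negative: [power: 9, mode: burst, freq: 25, channel: 3], since power = 9, channel = 3.
Negative: [power: 12, mode: pulse, freq: 12, channel: 19], since power = 12, channel = 19.
Negative: [power: 14, mode: burst, freq: 5, channel: 20], since power = 14, channel = 20.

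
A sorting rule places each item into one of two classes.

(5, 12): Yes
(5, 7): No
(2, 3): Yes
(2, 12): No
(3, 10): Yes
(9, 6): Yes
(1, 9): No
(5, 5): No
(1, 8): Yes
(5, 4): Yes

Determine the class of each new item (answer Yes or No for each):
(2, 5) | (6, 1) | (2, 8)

Yes, Yes, No

One predicate separates the groups cleanly: sum is odd.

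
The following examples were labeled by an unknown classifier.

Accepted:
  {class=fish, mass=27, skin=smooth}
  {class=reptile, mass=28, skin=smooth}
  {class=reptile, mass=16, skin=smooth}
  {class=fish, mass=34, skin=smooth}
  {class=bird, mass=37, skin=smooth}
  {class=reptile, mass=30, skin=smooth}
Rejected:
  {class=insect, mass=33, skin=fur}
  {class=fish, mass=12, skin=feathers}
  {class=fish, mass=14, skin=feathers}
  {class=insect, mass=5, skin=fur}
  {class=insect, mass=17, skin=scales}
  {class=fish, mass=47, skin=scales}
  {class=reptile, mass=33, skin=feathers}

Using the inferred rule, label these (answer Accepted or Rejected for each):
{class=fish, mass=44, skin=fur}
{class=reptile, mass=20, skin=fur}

Checking candidate rules against both groups, what survives is: skin is smooth.
{class=fish, mass=44, skin=fur}: skin is fur — fails the rule, so Rejected. {class=reptile, mass=20, skin=fur}: skin is fur — fails the rule, so Rejected.

Rejected, Rejected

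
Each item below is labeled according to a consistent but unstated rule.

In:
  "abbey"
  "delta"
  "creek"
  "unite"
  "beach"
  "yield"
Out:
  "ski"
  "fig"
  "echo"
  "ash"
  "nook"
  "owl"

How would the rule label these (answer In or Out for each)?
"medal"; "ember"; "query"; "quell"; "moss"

The simplest hypothesis consistent with all the labels is: length 5.
"medal" → length 5 → In.
"ember" → length 5 → In.
"query" → length 5 → In.
"quell" → length 5 → In.
"moss" → length 4 → Out.

In, In, In, In, Out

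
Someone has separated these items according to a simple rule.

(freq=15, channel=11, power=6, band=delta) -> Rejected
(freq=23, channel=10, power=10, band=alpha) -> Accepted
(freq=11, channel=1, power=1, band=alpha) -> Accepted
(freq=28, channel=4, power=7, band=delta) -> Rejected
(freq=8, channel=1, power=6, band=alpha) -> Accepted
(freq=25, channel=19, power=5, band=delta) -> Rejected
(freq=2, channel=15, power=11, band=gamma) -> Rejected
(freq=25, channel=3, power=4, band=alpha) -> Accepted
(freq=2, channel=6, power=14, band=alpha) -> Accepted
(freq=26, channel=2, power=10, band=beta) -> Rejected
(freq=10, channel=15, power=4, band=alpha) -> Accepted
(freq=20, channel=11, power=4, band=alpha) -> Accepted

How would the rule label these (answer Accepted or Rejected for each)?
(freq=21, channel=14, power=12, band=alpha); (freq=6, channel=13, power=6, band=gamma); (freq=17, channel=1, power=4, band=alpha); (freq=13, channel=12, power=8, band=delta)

Accepted, Rejected, Accepted, Rejected

Comparing the two groups points to one rule — band is alpha.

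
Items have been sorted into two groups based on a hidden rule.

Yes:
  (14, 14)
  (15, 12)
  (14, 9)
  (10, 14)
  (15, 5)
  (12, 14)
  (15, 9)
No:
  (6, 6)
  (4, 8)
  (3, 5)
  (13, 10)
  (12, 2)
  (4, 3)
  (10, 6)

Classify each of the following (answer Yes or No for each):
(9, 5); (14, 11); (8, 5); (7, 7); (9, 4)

No, Yes, No, No, No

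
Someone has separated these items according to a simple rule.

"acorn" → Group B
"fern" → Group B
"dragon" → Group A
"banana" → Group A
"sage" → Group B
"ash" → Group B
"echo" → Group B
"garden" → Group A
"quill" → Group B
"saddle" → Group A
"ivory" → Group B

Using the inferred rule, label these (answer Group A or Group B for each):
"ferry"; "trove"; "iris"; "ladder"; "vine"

All 'Group A' examples share one property — length 6 — and every 'Group B' example lacks it.
"ferry" — length 5, hence Group B.
"trove" — length 5, hence Group B.
"iris" — length 4, hence Group B.
"ladder" — length 6, hence Group A.
"vine" — length 4, hence Group B.

Group B, Group B, Group B, Group A, Group B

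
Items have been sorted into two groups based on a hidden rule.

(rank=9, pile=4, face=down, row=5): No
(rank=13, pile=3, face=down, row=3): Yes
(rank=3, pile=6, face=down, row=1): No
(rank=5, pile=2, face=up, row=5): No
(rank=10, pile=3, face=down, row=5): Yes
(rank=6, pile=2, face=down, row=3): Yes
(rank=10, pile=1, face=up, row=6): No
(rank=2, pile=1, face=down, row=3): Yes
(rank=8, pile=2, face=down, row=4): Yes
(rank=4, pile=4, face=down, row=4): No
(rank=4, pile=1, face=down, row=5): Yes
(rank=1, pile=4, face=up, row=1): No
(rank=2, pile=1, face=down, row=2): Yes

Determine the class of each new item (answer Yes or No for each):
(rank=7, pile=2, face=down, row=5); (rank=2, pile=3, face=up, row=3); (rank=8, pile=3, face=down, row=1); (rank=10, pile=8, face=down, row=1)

Yes, No, Yes, No

The simplest hypothesis consistent with all the labels is: face is down AND pile ≤ 3.
Yes: (rank=7, pile=2, face=down, row=5), since face is down, pile = 2.
No: (rank=2, pile=3, face=up, row=3), since face is up, pile = 3.
Yes: (rank=8, pile=3, face=down, row=1), since face is down, pile = 3.
No: (rank=10, pile=8, face=down, row=1), since face is down, pile = 8.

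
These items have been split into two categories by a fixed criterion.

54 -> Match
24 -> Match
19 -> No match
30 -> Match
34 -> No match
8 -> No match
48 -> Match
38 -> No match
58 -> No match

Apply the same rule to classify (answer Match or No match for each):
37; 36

The simplest hypothesis consistent with all the labels is: multiple of 3.
37: No match (37 = 3·12 + 1).
36: Match (36 = 3·12).

No match, Match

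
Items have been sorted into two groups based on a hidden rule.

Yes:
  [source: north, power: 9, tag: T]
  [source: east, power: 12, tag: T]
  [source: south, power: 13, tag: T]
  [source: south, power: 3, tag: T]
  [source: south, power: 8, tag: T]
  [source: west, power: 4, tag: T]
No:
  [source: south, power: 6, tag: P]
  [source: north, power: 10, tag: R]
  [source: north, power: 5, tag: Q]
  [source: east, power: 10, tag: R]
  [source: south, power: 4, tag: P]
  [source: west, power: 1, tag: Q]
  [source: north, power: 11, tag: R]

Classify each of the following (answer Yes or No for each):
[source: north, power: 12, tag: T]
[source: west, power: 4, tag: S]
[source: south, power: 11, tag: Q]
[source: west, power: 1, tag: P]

Yes, No, No, No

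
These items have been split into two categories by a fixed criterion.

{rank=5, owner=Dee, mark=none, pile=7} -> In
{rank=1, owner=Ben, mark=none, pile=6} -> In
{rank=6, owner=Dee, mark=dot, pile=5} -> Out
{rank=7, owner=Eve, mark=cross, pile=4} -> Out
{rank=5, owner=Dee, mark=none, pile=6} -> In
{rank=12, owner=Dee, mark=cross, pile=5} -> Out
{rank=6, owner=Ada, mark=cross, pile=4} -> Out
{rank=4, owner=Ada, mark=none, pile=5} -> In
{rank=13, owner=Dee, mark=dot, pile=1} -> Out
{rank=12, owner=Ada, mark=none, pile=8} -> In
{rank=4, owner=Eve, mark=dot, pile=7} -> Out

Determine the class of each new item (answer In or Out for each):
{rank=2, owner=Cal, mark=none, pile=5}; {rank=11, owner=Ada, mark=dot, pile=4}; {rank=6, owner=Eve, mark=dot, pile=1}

In, Out, Out

Comparing the two groups points to one rule — mark is none.
{rank=2, owner=Cal, mark=none, pile=5}: In (mark is none).
{rank=11, owner=Ada, mark=dot, pile=4}: Out (mark is dot).
{rank=6, owner=Eve, mark=dot, pile=1}: Out (mark is dot).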